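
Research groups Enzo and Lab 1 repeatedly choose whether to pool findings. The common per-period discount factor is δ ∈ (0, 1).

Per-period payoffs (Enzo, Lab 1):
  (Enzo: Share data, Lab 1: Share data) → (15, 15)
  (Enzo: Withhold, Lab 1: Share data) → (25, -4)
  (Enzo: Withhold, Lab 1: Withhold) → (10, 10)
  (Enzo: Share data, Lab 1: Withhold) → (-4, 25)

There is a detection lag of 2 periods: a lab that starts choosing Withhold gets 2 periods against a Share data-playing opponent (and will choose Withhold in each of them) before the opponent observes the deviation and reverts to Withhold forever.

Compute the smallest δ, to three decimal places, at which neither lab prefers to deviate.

0.816

The best deviation is to choose Withhold for all 2 undetected periods, earning 25 each, then 10 forever once detected.
Deviation value: 25(1−δ^2)/(1−δ) + 10δ^2/(1−δ); cooperation value: 15/(1−δ).
IC: 15 ≥ 25(1−δ^2) + 10δ^2 = 25 − 15δ^2.
So δ^2 ≥ 10/15 = 2/3, giving δ ≥ (2/3)^(1/2) ≈ 0.816.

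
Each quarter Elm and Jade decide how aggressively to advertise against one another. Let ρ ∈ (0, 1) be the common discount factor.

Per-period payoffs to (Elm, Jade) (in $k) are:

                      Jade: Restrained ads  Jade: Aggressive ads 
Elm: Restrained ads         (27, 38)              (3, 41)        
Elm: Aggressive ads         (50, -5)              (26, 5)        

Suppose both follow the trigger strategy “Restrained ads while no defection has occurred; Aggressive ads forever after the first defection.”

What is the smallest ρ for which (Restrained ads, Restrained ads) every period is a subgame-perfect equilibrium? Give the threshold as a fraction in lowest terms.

Elm's threshold: (50−27)/(50−26) = 23/24.
Jade's threshold: (41−38)/(41−5) = 1/12.
23/24 > 1/12, so Elm binds and ρ* = 23/24.

23/24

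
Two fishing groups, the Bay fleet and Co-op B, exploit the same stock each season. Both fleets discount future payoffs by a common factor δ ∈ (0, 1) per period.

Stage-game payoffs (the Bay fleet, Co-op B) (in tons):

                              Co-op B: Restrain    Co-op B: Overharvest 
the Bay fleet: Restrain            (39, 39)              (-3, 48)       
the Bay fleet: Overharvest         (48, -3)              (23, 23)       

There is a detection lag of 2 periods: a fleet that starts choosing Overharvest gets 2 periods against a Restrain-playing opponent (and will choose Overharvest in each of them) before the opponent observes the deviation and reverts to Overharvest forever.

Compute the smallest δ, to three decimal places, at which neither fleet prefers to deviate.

0.600

A deviator earns 48 for 2 periods, then 23 forever; cooperating earns 39 forever. Multiplying the IC by (1−δ):
39 ≥ 48(1−δ^2) + 23δ^2, so 25·δ^2 ≥ 9 and δ^2 ≥ 9/25.
δ ≥ (9/25)^(1/2) ≈ 0.600.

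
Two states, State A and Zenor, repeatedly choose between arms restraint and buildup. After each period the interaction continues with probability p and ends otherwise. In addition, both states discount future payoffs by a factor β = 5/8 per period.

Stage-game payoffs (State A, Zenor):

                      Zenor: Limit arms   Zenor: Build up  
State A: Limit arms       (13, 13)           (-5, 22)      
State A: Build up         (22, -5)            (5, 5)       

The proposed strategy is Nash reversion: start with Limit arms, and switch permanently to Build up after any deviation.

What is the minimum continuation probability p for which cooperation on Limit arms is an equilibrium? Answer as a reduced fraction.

With continuation probability p and discount β, the effective per-period discount factor is βp.
Grim-trigger IC: βp ≥ (22−13)/(22−5) = 9/17.
So p ≥ (9/17)/(5/8) = 72/85.

72/85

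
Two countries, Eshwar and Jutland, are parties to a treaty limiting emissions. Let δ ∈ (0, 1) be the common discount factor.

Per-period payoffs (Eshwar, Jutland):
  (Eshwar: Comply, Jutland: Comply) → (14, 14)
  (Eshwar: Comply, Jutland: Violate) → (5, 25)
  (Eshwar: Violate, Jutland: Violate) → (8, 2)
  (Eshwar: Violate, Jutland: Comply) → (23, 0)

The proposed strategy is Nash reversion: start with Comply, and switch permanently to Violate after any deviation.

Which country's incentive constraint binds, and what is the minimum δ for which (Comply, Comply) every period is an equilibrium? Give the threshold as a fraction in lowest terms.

Eshwar's threshold: (23−14)/(23−8) = 3/5.
Jutland's threshold: (25−14)/(25−2) = 11/23.
3/5 > 11/23, so Eshwar binds and δ* = 3/5.

Eshwar; δ ≥ 3/5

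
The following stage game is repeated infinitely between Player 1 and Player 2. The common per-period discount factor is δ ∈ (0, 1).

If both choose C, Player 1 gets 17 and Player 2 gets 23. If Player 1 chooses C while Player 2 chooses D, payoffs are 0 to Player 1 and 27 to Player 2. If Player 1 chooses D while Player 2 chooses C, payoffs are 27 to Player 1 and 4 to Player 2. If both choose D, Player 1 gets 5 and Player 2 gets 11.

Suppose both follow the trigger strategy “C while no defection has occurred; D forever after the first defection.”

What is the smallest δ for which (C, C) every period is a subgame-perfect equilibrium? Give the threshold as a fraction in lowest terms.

5/11

Player 1's threshold: (27−17)/(27−5) = 5/11.
Player 2's threshold: (27−23)/(27−11) = 1/4.
5/11 > 1/4, so Player 1 binds and δ* = 5/11.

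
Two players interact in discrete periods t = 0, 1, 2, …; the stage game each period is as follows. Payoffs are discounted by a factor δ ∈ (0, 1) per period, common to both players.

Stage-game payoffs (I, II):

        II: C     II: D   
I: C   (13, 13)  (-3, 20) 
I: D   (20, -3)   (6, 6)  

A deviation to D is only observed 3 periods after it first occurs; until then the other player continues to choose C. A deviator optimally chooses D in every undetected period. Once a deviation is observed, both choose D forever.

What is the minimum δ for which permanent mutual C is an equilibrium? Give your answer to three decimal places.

0.794

A deviator earns 20 for 3 periods, then 6 forever; cooperating earns 13 forever. Multiplying the IC by (1−δ):
13 ≥ 20(1−δ^3) + 6δ^3, so 14·δ^3 ≥ 7 and δ^3 ≥ 1/2.
δ ≥ (1/2)^(1/3) ≈ 0.794.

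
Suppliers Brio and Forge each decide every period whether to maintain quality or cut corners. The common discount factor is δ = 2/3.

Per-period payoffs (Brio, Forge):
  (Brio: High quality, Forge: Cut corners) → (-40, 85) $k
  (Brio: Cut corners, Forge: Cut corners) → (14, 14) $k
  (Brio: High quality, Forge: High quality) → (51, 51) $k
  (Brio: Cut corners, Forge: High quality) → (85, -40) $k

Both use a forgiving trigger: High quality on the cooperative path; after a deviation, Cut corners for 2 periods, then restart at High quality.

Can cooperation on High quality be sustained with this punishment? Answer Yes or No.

Yes

IC: δ+…+δ^2 ≥ (85−51)/(51−14) = 34/37.
At δ = 2/3: partial sum = 1.1111 ≥ 0.9189. Cooperation sustainable.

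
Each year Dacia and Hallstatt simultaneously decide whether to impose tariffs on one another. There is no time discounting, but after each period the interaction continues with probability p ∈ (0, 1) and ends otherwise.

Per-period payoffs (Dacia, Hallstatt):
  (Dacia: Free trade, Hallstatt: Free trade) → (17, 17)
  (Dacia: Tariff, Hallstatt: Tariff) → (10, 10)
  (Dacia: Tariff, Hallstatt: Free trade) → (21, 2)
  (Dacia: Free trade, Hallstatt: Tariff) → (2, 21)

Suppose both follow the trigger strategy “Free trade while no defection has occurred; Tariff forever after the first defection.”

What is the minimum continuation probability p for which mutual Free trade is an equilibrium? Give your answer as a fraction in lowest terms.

Expected cooperation value is 17 + p·17 + p²·17 + … = 17/(1−p); deviation gives 21 + p·10/(1−p).
17 ≥ 21(1−p) + 10p ⇒ 11p ≥ 4 ⇒ p ≥ 4/11.

4/11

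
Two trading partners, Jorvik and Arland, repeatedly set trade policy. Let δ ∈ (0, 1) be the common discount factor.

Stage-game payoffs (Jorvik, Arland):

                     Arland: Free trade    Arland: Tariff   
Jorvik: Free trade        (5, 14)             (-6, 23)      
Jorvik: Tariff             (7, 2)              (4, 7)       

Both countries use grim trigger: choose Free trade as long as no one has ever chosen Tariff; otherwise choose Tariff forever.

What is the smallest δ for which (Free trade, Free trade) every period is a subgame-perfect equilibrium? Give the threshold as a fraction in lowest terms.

2/3

For Jorvik: deviation gain 7−5 = 2, per-period punishment loss 5−4 = 1. IC gives δ ≥ 2/3.
For Arland: gain 9, loss 7 per period, so δ ≥ 9/16.
The tighter constraint is Jorvik's, so cooperation needs δ ≥ 2/3.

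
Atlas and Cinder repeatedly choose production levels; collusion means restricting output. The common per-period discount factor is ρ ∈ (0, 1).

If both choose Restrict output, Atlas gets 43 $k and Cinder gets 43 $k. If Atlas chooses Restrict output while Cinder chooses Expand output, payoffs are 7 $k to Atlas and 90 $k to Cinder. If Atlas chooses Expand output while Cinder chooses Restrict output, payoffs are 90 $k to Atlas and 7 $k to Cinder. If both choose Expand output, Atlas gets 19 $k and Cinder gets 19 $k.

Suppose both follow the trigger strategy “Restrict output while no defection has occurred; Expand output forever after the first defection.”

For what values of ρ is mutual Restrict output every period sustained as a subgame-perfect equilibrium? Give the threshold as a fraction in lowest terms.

Under grim trigger the critical discount factor is (T−C)/(T−P) with T = 90, C = 43, P = 19.
ρ* = (90−43)/(90−19) = 47/71.

47/71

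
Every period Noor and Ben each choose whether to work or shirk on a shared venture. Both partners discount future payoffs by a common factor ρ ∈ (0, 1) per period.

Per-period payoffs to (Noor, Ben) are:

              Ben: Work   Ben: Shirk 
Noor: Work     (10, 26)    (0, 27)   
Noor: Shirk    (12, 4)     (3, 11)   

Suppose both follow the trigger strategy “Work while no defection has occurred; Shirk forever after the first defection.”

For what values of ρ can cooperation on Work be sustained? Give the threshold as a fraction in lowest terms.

2/9

Noor: cooperation gives 10 each period; deviation gives 12 once then 3 forever.
  10/(1−ρ) ≥ 12 + 3ρ/(1−ρ) ⇒ ρ ≥ 2/9.
Ben: cooperation gives 26 each period; deviation gives 27 once then 11 forever.
  ρ ≥ 1/16.
Both must hold, so the binding constraint is Noor's: ρ ≥ 2/9.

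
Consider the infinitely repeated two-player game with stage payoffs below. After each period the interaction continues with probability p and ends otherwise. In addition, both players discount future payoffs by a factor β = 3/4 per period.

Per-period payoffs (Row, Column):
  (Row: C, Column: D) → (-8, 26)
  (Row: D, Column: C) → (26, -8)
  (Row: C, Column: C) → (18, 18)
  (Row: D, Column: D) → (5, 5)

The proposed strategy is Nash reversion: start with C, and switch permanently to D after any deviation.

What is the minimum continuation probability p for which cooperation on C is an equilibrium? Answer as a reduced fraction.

32/63

Expected continuation weight on next period's payoff is β·p = 3/4·p, which plays the role of the discount factor.
Cooperation requires 3/4·p ≥ (26−18)/(26−5) = 8/21, hence p ≥ 32/63.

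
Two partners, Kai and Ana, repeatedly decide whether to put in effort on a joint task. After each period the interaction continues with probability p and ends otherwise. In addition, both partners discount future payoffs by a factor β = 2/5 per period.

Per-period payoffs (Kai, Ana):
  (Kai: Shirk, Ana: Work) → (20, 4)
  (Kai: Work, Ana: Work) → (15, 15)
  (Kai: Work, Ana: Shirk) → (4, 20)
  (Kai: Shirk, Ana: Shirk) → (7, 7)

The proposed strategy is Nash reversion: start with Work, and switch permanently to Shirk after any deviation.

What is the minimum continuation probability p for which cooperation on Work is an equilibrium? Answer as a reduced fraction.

With continuation probability p and discount β, the effective per-period discount factor is βp.
Grim-trigger IC: βp ≥ (20−15)/(20−7) = 5/13.
So p ≥ (5/13)/(2/5) = 25/26.

25/26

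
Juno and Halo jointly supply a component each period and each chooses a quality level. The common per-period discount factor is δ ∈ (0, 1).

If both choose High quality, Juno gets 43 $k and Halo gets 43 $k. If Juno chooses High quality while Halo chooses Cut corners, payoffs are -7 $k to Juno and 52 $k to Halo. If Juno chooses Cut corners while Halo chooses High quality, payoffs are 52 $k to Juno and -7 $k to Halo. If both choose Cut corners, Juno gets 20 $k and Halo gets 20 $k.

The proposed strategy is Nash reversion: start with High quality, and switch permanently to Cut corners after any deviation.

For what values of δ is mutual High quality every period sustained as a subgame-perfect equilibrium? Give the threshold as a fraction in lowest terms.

One-period gain from deviating is 52 − 43 = 9. The loss is 43 − 20 = 23 in every subsequent period, with present value 23·δ/(1−δ).
Deviation is unprofitable when 23·δ/(1−δ) ≥ 9, i.e. δ/(1−δ) ≥ 9/23.
Equivalently δ ≥ 9/(9+23) = 9/32.

9/32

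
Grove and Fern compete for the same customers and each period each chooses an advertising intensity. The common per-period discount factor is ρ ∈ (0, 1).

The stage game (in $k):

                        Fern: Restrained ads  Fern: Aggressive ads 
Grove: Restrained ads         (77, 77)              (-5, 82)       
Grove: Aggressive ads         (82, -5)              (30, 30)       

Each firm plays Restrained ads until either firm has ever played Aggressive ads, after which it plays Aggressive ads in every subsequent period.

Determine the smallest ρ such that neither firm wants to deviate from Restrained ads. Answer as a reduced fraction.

One-period gain from deviating is 82 − 77 = 5. The loss is 77 − 30 = 47 in every subsequent period, with present value 47·ρ/(1−ρ).
Deviation is unprofitable when 47·ρ/(1−ρ) ≥ 5, i.e. ρ/(1−ρ) ≥ 5/47.
Equivalently ρ ≥ 5/(5+47) = 5/52.

5/52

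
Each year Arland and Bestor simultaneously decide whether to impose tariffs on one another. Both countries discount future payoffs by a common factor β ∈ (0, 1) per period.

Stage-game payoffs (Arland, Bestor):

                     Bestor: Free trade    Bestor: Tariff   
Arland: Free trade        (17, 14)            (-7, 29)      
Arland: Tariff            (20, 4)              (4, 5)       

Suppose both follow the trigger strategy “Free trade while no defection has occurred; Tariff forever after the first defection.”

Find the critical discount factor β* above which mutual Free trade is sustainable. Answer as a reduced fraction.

Arland: cooperation gives 17 each period; deviation gives 20 once then 4 forever.
  17/(1−β) ≥ 20 + 4β/(1−β) ⇒ β ≥ 3/16.
Bestor: cooperation gives 14 each period; deviation gives 29 once then 5 forever.
  β ≥ 15/24 = 5/8.
Both must hold, so the binding constraint is Bestor's: β ≥ 5/8.

5/8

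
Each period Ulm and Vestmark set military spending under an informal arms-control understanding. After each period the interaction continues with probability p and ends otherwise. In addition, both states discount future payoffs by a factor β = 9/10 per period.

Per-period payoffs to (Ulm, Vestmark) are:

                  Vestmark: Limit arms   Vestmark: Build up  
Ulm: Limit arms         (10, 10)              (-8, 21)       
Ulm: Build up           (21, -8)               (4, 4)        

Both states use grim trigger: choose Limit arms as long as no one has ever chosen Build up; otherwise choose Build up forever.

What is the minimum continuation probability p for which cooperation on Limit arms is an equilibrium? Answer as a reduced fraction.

With continuation probability p and discount β, the effective per-period discount factor is βp.
Grim-trigger IC: βp ≥ (21−10)/(21−4) = 11/17.
So p ≥ (11/17)/(9/10) = 110/153.

110/153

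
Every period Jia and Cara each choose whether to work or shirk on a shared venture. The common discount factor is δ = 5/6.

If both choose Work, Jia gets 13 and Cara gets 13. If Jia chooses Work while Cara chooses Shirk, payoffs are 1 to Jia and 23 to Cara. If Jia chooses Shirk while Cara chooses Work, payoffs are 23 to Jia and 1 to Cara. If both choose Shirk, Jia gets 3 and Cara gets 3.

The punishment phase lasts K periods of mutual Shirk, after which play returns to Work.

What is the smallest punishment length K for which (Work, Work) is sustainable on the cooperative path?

No profitable deviation requires (13−3)(δ+…+δ^K) ≥ 23−13, i.e. δ+…+δ^K ≥ 1 ≈ 1.0000.
With δ = 5/6, the partial sums are K=1: 0.8333, K=2: 1.5278.
K = 2 is the first length at which the sum reaches 1.0000.

2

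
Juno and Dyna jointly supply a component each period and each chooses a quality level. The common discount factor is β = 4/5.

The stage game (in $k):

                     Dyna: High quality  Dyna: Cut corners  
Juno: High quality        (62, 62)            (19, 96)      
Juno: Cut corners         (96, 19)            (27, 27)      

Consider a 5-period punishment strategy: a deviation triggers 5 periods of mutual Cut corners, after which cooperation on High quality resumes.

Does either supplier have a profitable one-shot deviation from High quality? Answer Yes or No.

A one-shot deviation gives 96 now, then 27 for 5 periods, then back to 62.
Gain from deviating: (96−62) today; loss: (62−27) in each of the next 5 periods.
No-deviation condition: (62−27)(β+…+β^5) ≥ 96−62, i.e. β+…+β^5 ≥ 34/35.
At β = 4/5: β+…+β^5 = 2.6893 ≥ 0.9714.
So cooperation is sustainable.

No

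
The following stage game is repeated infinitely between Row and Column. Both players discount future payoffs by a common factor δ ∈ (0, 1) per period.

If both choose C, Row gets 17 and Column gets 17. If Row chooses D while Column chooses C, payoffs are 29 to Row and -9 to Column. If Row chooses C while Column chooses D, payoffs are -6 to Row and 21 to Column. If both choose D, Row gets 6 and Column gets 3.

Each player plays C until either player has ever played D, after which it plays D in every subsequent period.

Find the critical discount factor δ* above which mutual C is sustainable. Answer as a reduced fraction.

Row's threshold: (29−17)/(29−6) = 12/23.
Column's threshold: (21−17)/(21−3) = 2/9.
12/23 > 2/9, so Row binds and δ* = 12/23.

12/23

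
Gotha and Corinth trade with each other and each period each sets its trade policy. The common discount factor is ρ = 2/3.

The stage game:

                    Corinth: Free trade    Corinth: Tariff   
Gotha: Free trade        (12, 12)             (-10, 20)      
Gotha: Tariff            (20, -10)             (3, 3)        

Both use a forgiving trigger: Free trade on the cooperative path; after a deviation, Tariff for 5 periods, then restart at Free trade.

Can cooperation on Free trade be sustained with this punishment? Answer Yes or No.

IC: ρ+…+ρ^5 ≥ (20−12)/(12−3) = 8/9.
At ρ = 2/3: partial sum = 1.7366 ≥ 0.8889. Cooperation sustainable.

Yes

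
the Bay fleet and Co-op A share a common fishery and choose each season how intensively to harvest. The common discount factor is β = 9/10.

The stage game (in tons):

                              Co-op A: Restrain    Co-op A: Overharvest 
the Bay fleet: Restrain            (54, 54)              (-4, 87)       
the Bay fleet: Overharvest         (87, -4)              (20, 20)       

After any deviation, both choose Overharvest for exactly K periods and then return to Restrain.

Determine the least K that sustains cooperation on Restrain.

2

IC: β(1−β^K)/(1−β) ≥ (87−54)/(54−20) = 33/34.
With β = 9/10: need 1 − β^K ≥ 33/34·(1−9/10)/(9/10), i.e. β^K ≤ 0.8922.
Since (9/10)^1 = 0.9000 and (9/10)^2 = 0.8100, the smallest such K is 2.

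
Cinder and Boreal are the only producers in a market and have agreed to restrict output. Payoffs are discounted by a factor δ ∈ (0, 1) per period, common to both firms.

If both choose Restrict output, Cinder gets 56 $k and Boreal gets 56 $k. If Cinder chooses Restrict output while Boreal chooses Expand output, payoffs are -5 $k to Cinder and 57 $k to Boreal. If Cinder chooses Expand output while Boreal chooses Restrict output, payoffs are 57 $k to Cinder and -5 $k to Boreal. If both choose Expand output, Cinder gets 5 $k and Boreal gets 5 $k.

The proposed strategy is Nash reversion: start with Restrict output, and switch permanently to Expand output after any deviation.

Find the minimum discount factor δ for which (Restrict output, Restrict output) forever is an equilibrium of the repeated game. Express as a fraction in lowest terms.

1/52

Under grim trigger the critical discount factor is (T−C)/(T−P) with T = 57, C = 56, P = 5.
δ* = (57−56)/(57−5) = 1/52.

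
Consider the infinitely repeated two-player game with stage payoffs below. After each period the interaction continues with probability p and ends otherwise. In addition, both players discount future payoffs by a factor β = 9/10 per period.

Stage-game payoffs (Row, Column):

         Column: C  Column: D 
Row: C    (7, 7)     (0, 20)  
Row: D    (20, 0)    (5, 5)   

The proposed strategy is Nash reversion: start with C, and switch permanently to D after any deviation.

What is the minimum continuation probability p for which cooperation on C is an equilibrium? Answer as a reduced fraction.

Expected continuation weight on next period's payoff is β·p = 9/10·p, which plays the role of the discount factor.
Cooperation requires 9/10·p ≥ (20−7)/(20−5) = 13/15, hence p ≥ 26/27.

26/27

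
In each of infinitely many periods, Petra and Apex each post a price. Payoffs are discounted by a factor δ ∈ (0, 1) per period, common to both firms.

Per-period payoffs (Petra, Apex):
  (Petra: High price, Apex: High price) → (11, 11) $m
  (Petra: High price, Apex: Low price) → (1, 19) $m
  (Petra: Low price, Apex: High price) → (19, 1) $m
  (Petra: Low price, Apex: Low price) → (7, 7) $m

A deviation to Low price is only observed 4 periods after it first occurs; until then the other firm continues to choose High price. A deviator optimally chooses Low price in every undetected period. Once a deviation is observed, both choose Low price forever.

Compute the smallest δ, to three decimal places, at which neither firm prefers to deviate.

A deviator earns 19 for 4 periods, then 7 forever; cooperating earns 11 forever. Multiplying the IC by (1−δ):
11 ≥ 19(1−δ^4) + 7δ^4, so 12·δ^4 ≥ 8 and δ^4 ≥ 2/3.
δ ≥ (2/3)^(1/4) ≈ 0.904.

0.904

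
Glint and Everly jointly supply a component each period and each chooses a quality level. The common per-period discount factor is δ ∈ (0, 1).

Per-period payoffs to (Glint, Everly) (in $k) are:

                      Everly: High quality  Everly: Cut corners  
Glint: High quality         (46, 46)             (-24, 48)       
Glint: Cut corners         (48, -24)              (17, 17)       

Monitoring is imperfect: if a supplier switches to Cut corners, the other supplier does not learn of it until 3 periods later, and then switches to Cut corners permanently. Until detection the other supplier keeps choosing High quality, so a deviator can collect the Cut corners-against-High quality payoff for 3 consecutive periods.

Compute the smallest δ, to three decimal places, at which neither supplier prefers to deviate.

Deviating for the 3 undetected periods gains 48−46 = 2 per period over cooperation, then loses 46−17 = 29 per period forever once punishment starts.
Gain: 2(1 + δ + … + δ^2); loss: 29·δ^3/(1−δ).
No profitable deviation ⇔ 2(1−δ^3) ≤ 29·δ^3, i.e. δ^3 ≥ 2/(2+29) = 2/31.
Hence δ ≥ (2/31)^(1/3) ≈ 0.401.

0.401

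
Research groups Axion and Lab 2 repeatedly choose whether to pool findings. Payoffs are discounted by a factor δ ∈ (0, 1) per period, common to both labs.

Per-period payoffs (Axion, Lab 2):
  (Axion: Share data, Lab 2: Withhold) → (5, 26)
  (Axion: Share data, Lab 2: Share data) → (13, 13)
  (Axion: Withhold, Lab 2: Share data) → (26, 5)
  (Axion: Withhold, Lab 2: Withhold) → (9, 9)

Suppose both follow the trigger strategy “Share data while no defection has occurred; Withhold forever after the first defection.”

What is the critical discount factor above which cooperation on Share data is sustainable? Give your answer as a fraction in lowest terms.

Cooperation forever yields 13 each period: 13/(1−δ).
Deviating yields 26 once, then 9 forever: 26 + 9δ/(1−δ).
No profitable deviation requires 13/(1−δ) ≥ 26 + 9δ/(1−δ).
Multiplying by (1−δ): 13 ≥ 26(1−δ) + 9δ = 26 − 17δ.
So 17δ ≥ 13, i.e. δ ≥ 13/17.

13/17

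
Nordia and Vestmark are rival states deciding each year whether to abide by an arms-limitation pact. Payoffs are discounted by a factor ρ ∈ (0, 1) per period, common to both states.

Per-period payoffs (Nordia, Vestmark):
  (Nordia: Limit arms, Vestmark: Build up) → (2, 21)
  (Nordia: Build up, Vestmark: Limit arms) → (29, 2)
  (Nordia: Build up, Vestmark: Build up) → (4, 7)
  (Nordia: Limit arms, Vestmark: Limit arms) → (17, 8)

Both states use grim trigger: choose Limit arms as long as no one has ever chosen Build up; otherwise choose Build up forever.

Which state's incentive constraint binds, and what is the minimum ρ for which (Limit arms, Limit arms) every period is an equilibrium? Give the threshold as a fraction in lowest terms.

For Nordia: deviation gain 29−17 = 12, per-period punishment loss 17−4 = 13. IC gives ρ ≥ 12/25.
For Vestmark: gain 13, loss 1 per period, so ρ ≥ 13/14.
The tighter constraint is Vestmark's, so cooperation needs ρ ≥ 13/14.

Vestmark; ρ ≥ 13/14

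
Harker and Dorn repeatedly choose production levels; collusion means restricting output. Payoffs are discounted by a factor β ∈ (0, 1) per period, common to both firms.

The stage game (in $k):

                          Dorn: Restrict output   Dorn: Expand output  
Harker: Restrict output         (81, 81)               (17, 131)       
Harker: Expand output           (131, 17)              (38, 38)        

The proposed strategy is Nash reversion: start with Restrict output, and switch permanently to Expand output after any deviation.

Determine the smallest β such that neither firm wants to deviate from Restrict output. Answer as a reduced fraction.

50/93

Cooperation forever yields 81 each period: 81/(1−β).
Deviating yields 131 once, then 38 forever: 131 + 38β/(1−β).
No profitable deviation requires 81/(1−β) ≥ 131 + 38β/(1−β).
Multiplying by (1−β): 81 ≥ 131(1−β) + 38β = 131 − 93β.
So 93β ≥ 50, i.e. β ≥ 50/93.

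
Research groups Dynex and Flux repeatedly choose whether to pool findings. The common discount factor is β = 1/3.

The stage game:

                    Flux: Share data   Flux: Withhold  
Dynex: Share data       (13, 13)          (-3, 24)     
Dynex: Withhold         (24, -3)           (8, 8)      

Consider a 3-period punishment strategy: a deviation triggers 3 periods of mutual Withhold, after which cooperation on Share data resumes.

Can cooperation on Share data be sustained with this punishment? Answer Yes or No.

No

IC: β+…+β^3 ≥ (24−13)/(13−8) = 11/5.
At β = 1/3: partial sum = 0.4815 < 2.2000. Cooperation not sustainable.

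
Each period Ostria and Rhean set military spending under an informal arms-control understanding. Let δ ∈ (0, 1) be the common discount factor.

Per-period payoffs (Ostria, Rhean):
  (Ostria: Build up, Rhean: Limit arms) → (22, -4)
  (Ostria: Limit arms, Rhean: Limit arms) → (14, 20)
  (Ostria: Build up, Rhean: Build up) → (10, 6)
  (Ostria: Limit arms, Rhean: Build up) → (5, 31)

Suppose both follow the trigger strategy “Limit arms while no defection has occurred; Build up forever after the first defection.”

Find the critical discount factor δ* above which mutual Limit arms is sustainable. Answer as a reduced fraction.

2/3

Ostria's threshold: (22−14)/(22−10) = 2/3.
Rhean's threshold: (31−20)/(31−6) = 11/25.
2/3 > 11/25, so Ostria binds and δ* = 2/3.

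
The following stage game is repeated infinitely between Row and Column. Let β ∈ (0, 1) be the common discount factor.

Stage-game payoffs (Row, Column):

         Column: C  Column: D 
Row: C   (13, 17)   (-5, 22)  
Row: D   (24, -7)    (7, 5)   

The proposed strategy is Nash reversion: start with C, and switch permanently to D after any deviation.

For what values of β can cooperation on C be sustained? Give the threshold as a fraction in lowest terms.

11/17

For Row: deviation gain 24−13 = 11, per-period punishment loss 13−7 = 6. IC gives β ≥ 11/17.
For Column: gain 5, loss 12 per period, so β ≥ 5/17.
The tighter constraint is Row's, so cooperation needs β ≥ 11/17.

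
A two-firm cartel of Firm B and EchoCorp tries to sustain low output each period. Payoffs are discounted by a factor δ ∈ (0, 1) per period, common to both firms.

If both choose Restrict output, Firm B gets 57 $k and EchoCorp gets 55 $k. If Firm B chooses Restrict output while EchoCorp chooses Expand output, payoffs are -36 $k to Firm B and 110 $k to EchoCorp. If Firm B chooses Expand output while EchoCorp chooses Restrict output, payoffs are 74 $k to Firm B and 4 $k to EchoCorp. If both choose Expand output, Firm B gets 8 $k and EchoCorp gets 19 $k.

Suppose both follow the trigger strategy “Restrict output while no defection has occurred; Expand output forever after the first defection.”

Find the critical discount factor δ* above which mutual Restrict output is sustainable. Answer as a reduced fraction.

Firm B: cooperation gives 57 each period; deviation gives 74 once then 8 forever.
  57/(1−δ) ≥ 74 + 8δ/(1−δ) ⇒ δ ≥ 17/66.
EchoCorp: cooperation gives 55 each period; deviation gives 110 once then 19 forever.
  δ ≥ 55/91.
Both must hold, so the binding constraint is EchoCorp's: δ ≥ 55/91.

55/91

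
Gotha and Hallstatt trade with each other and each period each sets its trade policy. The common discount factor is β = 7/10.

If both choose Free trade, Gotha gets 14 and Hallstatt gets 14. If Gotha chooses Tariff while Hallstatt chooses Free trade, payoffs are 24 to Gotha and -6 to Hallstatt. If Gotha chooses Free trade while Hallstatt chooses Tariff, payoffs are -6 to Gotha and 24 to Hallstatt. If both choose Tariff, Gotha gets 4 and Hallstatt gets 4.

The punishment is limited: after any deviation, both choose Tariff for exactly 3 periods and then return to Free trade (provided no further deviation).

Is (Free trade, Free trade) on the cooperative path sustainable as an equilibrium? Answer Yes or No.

Yes

A one-shot deviation gives 24 now, then 4 for 3 periods, then back to 14.
Gain from deviating: (24−14) today; loss: (14−4) in each of the next 3 periods.
No-deviation condition: (14−4)(β+…+β^3) ≥ 24−14, i.e. β+…+β^3 ≥ 1.
At β = 7/10: β+…+β^3 = 1.5330 ≥ 1.0000.
So cooperation is sustainable.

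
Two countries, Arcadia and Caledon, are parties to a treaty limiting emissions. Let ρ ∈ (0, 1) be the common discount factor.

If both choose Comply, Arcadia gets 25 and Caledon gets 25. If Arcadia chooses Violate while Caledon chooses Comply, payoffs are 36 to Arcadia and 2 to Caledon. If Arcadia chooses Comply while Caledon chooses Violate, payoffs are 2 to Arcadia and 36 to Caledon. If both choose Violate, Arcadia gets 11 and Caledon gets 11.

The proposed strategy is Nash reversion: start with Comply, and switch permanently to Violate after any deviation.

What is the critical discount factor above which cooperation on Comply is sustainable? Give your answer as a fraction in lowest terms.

11/25

25/(1−ρ) ≥ 36 + 11ρ/(1−ρ)
25 ≥ 36 − 25ρ
ρ ≥ 11/25.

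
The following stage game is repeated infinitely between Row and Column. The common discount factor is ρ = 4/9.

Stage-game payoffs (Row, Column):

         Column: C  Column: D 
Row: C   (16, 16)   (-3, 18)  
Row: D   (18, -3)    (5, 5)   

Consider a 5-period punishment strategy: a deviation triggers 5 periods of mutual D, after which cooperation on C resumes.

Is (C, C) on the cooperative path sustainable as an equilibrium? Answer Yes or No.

IC: ρ+…+ρ^5 ≥ (18−16)/(16−5) = 2/11.
At ρ = 4/9: partial sum = 0.7861 ≥ 0.1818. Cooperation sustainable.

Yes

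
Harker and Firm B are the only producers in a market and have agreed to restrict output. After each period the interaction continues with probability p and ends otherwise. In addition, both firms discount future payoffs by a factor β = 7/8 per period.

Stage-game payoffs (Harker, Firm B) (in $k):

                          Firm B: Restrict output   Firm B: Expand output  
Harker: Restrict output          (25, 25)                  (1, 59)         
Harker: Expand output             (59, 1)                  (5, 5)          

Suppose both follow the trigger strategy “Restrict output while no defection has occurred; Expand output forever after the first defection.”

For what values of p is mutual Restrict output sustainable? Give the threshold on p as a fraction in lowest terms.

Expected continuation weight on next period's payoff is β·p = 7/8·p, which plays the role of the discount factor.
Cooperation requires 7/8·p ≥ (59−25)/(59−5) = 17/27, hence p ≥ 136/189.

136/189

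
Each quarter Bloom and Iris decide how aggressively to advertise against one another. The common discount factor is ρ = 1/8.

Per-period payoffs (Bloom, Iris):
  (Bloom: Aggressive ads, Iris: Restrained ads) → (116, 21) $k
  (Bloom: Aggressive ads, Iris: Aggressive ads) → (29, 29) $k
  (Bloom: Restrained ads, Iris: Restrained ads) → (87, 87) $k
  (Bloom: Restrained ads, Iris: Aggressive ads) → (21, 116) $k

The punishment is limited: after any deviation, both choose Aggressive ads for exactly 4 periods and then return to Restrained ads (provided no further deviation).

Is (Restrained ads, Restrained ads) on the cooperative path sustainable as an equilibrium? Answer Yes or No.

No

Comparing payoff streams over the 5 periods until play realigns: cooperate → 87(1+ρ+…+ρ^4); deviate → 116 + 29(ρ+…+ρ^4).
Cooperation is sustained iff (87−29)(ρ+…+ρ^4) ≥ 116−87.
ρ+…+ρ^4 = 1/8·(1−(1/8)^4)/(1−1/8) = 0.1428, and (116−87)/(87−29) = 0.5000.
0.1428 < 0.5000, so cooperation is not sustainable.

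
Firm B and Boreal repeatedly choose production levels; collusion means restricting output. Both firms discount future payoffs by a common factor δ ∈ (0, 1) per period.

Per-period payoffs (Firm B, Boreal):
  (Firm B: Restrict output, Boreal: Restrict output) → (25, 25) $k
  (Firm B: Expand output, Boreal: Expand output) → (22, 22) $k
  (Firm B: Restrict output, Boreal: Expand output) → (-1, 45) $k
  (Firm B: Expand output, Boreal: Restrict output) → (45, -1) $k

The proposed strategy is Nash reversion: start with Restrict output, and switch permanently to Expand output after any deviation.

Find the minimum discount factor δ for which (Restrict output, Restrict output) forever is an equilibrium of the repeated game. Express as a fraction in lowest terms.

20/23

Cooperation forever yields 25 each period: 25/(1−δ).
Deviating yields 45 once, then 22 forever: 45 + 22δ/(1−δ).
No profitable deviation requires 25/(1−δ) ≥ 45 + 22δ/(1−δ).
Multiplying by (1−δ): 25 ≥ 45(1−δ) + 22δ = 45 − 23δ.
So 23δ ≥ 20, i.e. δ ≥ 20/23.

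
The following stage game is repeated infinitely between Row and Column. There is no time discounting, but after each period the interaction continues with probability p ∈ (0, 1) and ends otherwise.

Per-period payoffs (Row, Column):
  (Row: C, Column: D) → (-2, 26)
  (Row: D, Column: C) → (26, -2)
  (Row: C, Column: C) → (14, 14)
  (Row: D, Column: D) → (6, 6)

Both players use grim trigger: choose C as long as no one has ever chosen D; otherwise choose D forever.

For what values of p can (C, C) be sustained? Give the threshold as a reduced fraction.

3/5

With no time discounting, the continuation probability p plays the role of the discount factor.
Grim-trigger IC: 14/(1−p) ≥ 26 + 6p/(1−p) ⇒ p ≥ (26−14)/(26−6) = 3/5.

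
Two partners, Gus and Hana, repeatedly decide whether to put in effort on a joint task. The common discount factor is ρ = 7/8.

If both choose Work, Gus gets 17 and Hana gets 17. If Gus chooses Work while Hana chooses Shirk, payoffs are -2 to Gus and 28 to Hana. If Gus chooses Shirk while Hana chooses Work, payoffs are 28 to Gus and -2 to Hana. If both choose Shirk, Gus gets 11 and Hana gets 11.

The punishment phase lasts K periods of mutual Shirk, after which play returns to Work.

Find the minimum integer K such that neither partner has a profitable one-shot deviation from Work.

3

No profitable deviation requires (17−11)(ρ+…+ρ^K) ≥ 28−17, i.e. ρ+…+ρ^K ≥ 11/6 ≈ 1.8333.
With ρ = 7/8, the partial sums are K=1: 0.8750, K=2: 1.6406, K=3: 2.3105.
K = 3 is the first length at which the sum reaches 1.8333.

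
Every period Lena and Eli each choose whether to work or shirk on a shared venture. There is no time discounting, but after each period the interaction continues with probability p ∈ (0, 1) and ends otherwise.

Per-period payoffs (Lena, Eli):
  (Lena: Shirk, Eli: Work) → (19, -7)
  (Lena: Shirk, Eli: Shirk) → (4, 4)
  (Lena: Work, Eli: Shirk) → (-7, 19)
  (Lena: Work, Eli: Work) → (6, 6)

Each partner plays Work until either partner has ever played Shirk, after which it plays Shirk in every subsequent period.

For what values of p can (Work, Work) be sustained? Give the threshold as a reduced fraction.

Expected cooperation value is 6 + p·6 + p²·6 + … = 6/(1−p); deviation gives 19 + p·4/(1−p).
6 ≥ 19(1−p) + 4p ⇒ 15p ≥ 13 ⇒ p ≥ 13/15.

13/15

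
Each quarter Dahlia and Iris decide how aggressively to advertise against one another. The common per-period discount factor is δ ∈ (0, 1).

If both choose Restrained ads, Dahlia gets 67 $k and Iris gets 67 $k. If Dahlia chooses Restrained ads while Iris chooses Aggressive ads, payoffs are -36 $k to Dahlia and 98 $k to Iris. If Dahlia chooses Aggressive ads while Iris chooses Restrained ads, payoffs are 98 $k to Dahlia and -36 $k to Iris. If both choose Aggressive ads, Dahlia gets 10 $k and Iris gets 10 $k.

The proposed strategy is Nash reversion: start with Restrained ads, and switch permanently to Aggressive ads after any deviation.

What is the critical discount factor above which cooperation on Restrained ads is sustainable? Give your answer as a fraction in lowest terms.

31/88

Under grim trigger the critical discount factor is (T−C)/(T−P) with T = 98, C = 67, P = 10.
δ* = (98−67)/(98−10) = 31/88.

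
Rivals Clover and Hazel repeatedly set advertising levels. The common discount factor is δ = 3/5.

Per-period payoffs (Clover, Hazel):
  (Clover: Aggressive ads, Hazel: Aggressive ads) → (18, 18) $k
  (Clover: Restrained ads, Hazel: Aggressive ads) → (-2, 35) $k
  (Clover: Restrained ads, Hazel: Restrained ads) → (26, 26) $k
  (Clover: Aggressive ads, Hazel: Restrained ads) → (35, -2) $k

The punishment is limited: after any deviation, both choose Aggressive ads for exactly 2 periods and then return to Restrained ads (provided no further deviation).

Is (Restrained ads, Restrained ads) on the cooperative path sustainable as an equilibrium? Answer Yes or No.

A one-shot deviation gives 35 now, then 18 for 2 periods, then back to 26.
Gain from deviating: (35−26) today; loss: (26−18) in each of the next 2 periods.
No-deviation condition: (26−18)(δ+…+δ^2) ≥ 35−26, i.e. δ+…+δ^2 ≥ 9/8.
At δ = 3/5: δ+…+δ^2 = 0.9600 < 1.1250.
So cooperation is not sustainable.

No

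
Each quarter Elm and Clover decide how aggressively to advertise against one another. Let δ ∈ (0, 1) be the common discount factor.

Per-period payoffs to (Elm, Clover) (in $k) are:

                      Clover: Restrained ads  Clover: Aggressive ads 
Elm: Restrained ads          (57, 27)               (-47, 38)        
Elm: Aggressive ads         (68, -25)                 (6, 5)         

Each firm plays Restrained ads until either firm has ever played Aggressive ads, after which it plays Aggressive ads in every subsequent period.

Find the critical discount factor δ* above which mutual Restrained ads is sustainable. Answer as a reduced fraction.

Elm's threshold: (68−57)/(68−6) = 11/62.
Clover's threshold: (38−27)/(38−5) = 1/3.
11/62 < 1/3, so Clover binds and δ* = 1/3.

1/3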